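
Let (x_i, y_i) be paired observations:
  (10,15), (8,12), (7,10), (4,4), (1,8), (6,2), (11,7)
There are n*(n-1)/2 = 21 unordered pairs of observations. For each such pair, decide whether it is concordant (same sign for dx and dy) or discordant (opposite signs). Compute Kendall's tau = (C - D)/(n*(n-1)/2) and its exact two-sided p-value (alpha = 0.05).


Step 1: Enumerate the 21 unordered pairs (i,j) with i<j and classify each by sign(x_j-x_i) * sign(y_j-y_i).
  (1,2):dx=-2,dy=-3->C; (1,3):dx=-3,dy=-5->C; (1,4):dx=-6,dy=-11->C; (1,5):dx=-9,dy=-7->C
  (1,6):dx=-4,dy=-13->C; (1,7):dx=+1,dy=-8->D; (2,3):dx=-1,dy=-2->C; (2,4):dx=-4,dy=-8->C
  (2,5):dx=-7,dy=-4->C; (2,6):dx=-2,dy=-10->C; (2,7):dx=+3,dy=-5->D; (3,4):dx=-3,dy=-6->C
  (3,5):dx=-6,dy=-2->C; (3,6):dx=-1,dy=-8->C; (3,7):dx=+4,dy=-3->D; (4,5):dx=-3,dy=+4->D
  (4,6):dx=+2,dy=-2->D; (4,7):dx=+7,dy=+3->C; (5,6):dx=+5,dy=-6->D; (5,7):dx=+10,dy=-1->D
  (6,7):dx=+5,dy=+5->C
Step 2: C = 14, D = 7, total pairs = 21.
Step 3: tau = (C - D)/(n(n-1)/2) = (14 - 7)/21 = 0.333333.
Step 4: Exact two-sided p-value (enumerate n! = 5040 permutations of y under H0): p = 0.381349.
Step 5: alpha = 0.05. fail to reject H0.

tau_b = 0.3333 (C=14, D=7), p = 0.381349, fail to reject H0.


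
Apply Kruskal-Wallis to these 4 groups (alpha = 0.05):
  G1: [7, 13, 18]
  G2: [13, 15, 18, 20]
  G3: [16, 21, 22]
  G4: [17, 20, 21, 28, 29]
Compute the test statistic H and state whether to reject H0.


Step 1: Combine all N = 15 observations and assign midranks.
sorted (value, group, rank): (7,G1,1), (13,G1,2.5), (13,G2,2.5), (15,G2,4), (16,G3,5), (17,G4,6), (18,G1,7.5), (18,G2,7.5), (20,G2,9.5), (20,G4,9.5), (21,G3,11.5), (21,G4,11.5), (22,G3,13), (28,G4,14), (29,G4,15)
Step 2: Sum ranks within each group.
R_1 = 11 (n_1 = 3)
R_2 = 23.5 (n_2 = 4)
R_3 = 29.5 (n_3 = 3)
R_4 = 56 (n_4 = 5)
Step 3: H = 12/(N(N+1)) * sum(R_i^2/n_i) - 3(N+1)
     = 12/(15*16) * (11^2/3 + 23.5^2/4 + 29.5^2/3 + 56^2/5) - 3*16
     = 0.050000 * 1095.68 - 48
     = 6.783958.
Step 4: Ties present; correction factor C = 1 - 24/(15^3 - 15) = 0.992857. Corrected H = 6.783958 / 0.992857 = 6.832764.
Step 5: Under H0, H ~ chi^2(3); p-value = 0.077424.
Step 6: alpha = 0.05. fail to reject H0.

H = 6.8328, df = 3, p = 0.077424, fail to reject H0.


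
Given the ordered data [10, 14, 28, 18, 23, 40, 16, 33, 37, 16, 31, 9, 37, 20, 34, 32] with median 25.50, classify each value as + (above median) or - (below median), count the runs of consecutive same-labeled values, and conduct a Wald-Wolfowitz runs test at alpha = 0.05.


Step 1: Compute median = 25.50; label A = above, B = below.
Labels in order: BBABBABAABABABAA  (n_A = 8, n_B = 8)
Step 2: Count runs R = 12.
Step 3: Under H0 (random ordering), E[R] = 2*n_A*n_B/(n_A+n_B) + 1 = 2*8*8/16 + 1 = 9.0000.
        Var[R] = 2*n_A*n_B*(2*n_A*n_B - n_A - n_B) / ((n_A+n_B)^2 * (n_A+n_B-1)) = 14336/3840 = 3.7333.
        SD[R] = 1.9322.
Step 4: Continuity-corrected z = (R - 0.5 - E[R]) / SD[R] = (12 - 0.5 - 9.0000) / 1.9322 = 1.2939.
Step 5: Two-sided p-value via normal approximation = 2*(1 - Phi(|z|)) = 0.195709.
Step 6: alpha = 0.05. fail to reject H0.

R = 12, z = 1.2939, p = 0.195709, fail to reject H0.


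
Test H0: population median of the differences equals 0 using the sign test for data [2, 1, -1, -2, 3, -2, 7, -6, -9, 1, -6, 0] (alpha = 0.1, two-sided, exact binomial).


Step 1: Discard zero differences. Original n = 12; n_eff = number of nonzero differences = 11.
Nonzero differences (with sign): +2, +1, -1, -2, +3, -2, +7, -6, -9, +1, -6
Step 2: Count signs: positive = 5, negative = 6.
Step 3: Under H0: P(positive) = 0.5, so the number of positives S ~ Bin(11, 0.5).
Step 4: Two-sided exact p-value = sum of Bin(11,0.5) probabilities at or below the observed probability = 1.000000.
Step 5: alpha = 0.1. fail to reject H0.

n_eff = 11, pos = 5, neg = 6, p = 1.000000, fail to reject H0.


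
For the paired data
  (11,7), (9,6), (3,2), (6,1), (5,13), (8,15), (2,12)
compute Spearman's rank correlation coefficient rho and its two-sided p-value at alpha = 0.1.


Step 1: Rank x and y separately (midranks; no ties here).
rank(x): 11->7, 9->6, 3->2, 6->4, 5->3, 8->5, 2->1
rank(y): 7->4, 6->3, 2->2, 1->1, 13->6, 15->7, 12->5
Step 2: d_i = R_x(i) - R_y(i); compute d_i^2.
  (7-4)^2=9, (6-3)^2=9, (2-2)^2=0, (4-1)^2=9, (3-6)^2=9, (5-7)^2=4, (1-5)^2=16
sum(d^2) = 56.
Step 3: rho = 1 - 6*56 / (7*(7^2 - 1)) = 1 - 336/336 = 0.000000.
Step 4: Under H0, t = rho * sqrt((n-2)/(1-rho^2)) = 0.0000 ~ t(5).
Step 5: Two-sided p-value from the t-distribution with 5 df = 1.000000.
Step 6: alpha = 0.1. fail to reject H0.

rho = 0.0000, p = 1.000000, fail to reject H0 at alpha = 0.1.


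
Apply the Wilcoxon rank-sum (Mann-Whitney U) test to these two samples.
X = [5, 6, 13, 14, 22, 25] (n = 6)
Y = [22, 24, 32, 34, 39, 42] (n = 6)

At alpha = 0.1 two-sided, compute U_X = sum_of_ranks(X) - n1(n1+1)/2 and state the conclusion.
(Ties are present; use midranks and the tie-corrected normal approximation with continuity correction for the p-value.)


Step 1: Combine and sort all 12 observations; assign midranks.
sorted (value, group): (5,X), (6,X), (13,X), (14,X), (22,X), (22,Y), (24,Y), (25,X), (32,Y), (34,Y), (39,Y), (42,Y)
ranks: 5->1, 6->2, 13->3, 14->4, 22->5.5, 22->5.5, 24->7, 25->8, 32->9, 34->10, 39->11, 42->12
Step 2: Rank sum for X: R1 = 1 + 2 + 3 + 4 + 5.5 + 8 = 23.5.
Step 3: U_X = R1 - n1(n1+1)/2 = 23.5 - 6*7/2 = 23.5 - 21 = 2.5.
       U_Y = n1*n2 - U_X = 36 - 2.5 = 33.5.
Step 4: Ties are present, so use the tie-corrected normal approximation (with continuity correction) for the p-value.
Step 5: p-value = 0.016122; compare to alpha = 0.1. reject H0.

U_X = 2.5, p = 0.016122, reject H0 at alpha = 0.1.


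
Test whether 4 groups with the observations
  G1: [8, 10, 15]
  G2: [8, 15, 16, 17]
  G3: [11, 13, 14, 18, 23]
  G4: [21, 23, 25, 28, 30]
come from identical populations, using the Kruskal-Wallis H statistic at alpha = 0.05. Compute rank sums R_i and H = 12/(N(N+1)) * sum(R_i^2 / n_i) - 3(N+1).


Step 1: Combine all N = 17 observations and assign midranks.
sorted (value, group, rank): (8,G1,1.5), (8,G2,1.5), (10,G1,3), (11,G3,4), (13,G3,5), (14,G3,6), (15,G1,7.5), (15,G2,7.5), (16,G2,9), (17,G2,10), (18,G3,11), (21,G4,12), (23,G3,13.5), (23,G4,13.5), (25,G4,15), (28,G4,16), (30,G4,17)
Step 2: Sum ranks within each group.
R_1 = 12 (n_1 = 3)
R_2 = 28 (n_2 = 4)
R_3 = 39.5 (n_3 = 5)
R_4 = 73.5 (n_4 = 5)
Step 3: H = 12/(N(N+1)) * sum(R_i^2/n_i) - 3(N+1)
     = 12/(17*18) * (12^2/3 + 28^2/4 + 39.5^2/5 + 73.5^2/5) - 3*18
     = 0.039216 * 1636.5 - 54
     = 10.176471.
Step 4: Ties present; correction factor C = 1 - 18/(17^3 - 17) = 0.996324. Corrected H = 10.176471 / 0.996324 = 10.214022.
Step 5: Under H0, H ~ chi^2(3); p-value = 0.016832.
Step 6: alpha = 0.05. reject H0.

H = 10.2140, df = 3, p = 0.016832, reject H0.


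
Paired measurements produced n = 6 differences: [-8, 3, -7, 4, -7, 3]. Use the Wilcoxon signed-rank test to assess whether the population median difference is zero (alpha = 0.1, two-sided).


Step 1: Drop any zero differences (none here) and take |d_i|.
|d| = [8, 3, 7, 4, 7, 3]
Step 2: Midrank |d_i| (ties get averaged ranks).
ranks: |8|->6, |3|->1.5, |7|->4.5, |4|->3, |7|->4.5, |3|->1.5
Step 3: Attach original signs; sum ranks with positive sign and with negative sign.
W+ = 1.5 + 3 + 1.5 = 6
W- = 6 + 4.5 + 4.5 = 15
(Check: W+ + W- = 21 should equal n(n+1)/2 = 21.)
Step 4: Test statistic W = min(W+, W-) = 6.
Step 5: Ties in |d|, so use the tie-corrected normal approximation.
        E[W] = n(n+1)/4 = 6*7/4 = 10.5.
        Tie groups: |d|=3 (t=2), |d|=7 (t=2); sum(t^3 - t) = 12.
        Var[W] = n(n+1)(2n+1)/24 - sum(t^3-t)/48 = 546/24 - 12/48 = 22.5.
        z = (W - E[W]) / sqrt(Var[W]) = (6 - 10.5) / 4.7434 = -0.9487.
        Two-sided p = 2*Phi(z) = 0.342782.
Step 6: alpha = 0.1. fail to reject H0.

W+ = 6, W- = 15, W = min = 6, p = 0.342782, fail to reject H0.


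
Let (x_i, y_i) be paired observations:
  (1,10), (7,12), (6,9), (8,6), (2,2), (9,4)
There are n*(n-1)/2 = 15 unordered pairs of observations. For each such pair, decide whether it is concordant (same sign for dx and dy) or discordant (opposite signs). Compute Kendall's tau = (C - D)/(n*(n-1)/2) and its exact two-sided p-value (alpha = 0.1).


Step 1: Enumerate the 15 unordered pairs (i,j) with i<j and classify each by sign(x_j-x_i) * sign(y_j-y_i).
  (1,2):dx=+6,dy=+2->C; (1,3):dx=+5,dy=-1->D; (1,4):dx=+7,dy=-4->D; (1,5):dx=+1,dy=-8->D
  (1,6):dx=+8,dy=-6->D; (2,3):dx=-1,dy=-3->C; (2,4):dx=+1,dy=-6->D; (2,5):dx=-5,dy=-10->C
  (2,6):dx=+2,dy=-8->D; (3,4):dx=+2,dy=-3->D; (3,5):dx=-4,dy=-7->C; (3,6):dx=+3,dy=-5->D
  (4,5):dx=-6,dy=-4->C; (4,6):dx=+1,dy=-2->D; (5,6):dx=+7,dy=+2->C
Step 2: C = 6, D = 9, total pairs = 15.
Step 3: tau = (C - D)/(n(n-1)/2) = (6 - 9)/15 = -0.200000.
Step 4: Exact two-sided p-value (enumerate n! = 720 permutations of y under H0): p = 0.719444.
Step 5: alpha = 0.1. fail to reject H0.

tau_b = -0.2000 (C=6, D=9), p = 0.719444, fail to reject H0.


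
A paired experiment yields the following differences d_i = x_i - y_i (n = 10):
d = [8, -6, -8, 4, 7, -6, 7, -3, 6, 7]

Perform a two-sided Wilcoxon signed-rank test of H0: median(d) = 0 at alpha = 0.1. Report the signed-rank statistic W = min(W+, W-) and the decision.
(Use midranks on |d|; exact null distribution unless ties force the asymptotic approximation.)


Step 1: Drop any zero differences (none here) and take |d_i|.
|d| = [8, 6, 8, 4, 7, 6, 7, 3, 6, 7]
Step 2: Midrank |d_i| (ties get averaged ranks).
ranks: |8|->9.5, |6|->4, |8|->9.5, |4|->2, |7|->7, |6|->4, |7|->7, |3|->1, |6|->4, |7|->7
Step 3: Attach original signs; sum ranks with positive sign and with negative sign.
W+ = 9.5 + 2 + 7 + 7 + 4 + 7 = 36.5
W- = 4 + 9.5 + 4 + 1 = 18.5
(Check: W+ + W- = 55 should equal n(n+1)/2 = 55.)
Step 4: Test statistic W = min(W+, W-) = 18.5.
Step 5: Ties in |d|, so use the tie-corrected normal approximation.
        E[W] = n(n+1)/4 = 10*11/4 = 27.5.
        Tie groups: |d|=6 (t=3), |d|=7 (t=3), |d|=8 (t=2); sum(t^3 - t) = 54.
        Var[W] = n(n+1)(2n+1)/24 - sum(t^3-t)/48 = 2310/24 - 54/48 = 95.125.
        z = (W - E[W]) / sqrt(Var[W]) = (18.5 - 27.5) / 9.7532 = -0.9228.
        Two-sided p = 2*Phi(z) = 0.356125.
Step 6: alpha = 0.1. fail to reject H0.

W+ = 36.5, W- = 18.5, W = min = 18.5, p = 0.356125, fail to reject H0.


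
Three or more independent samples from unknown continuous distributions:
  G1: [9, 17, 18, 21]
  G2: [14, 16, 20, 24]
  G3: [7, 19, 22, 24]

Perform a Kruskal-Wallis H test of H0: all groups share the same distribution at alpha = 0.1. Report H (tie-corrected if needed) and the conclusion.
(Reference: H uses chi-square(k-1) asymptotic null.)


Step 1: Combine all N = 12 observations and assign midranks.
sorted (value, group, rank): (7,G3,1), (9,G1,2), (14,G2,3), (16,G2,4), (17,G1,5), (18,G1,6), (19,G3,7), (20,G2,8), (21,G1,9), (22,G3,10), (24,G2,11.5), (24,G3,11.5)
Step 2: Sum ranks within each group.
R_1 = 22 (n_1 = 4)
R_2 = 26.5 (n_2 = 4)
R_3 = 29.5 (n_3 = 4)
Step 3: H = 12/(N(N+1)) * sum(R_i^2/n_i) - 3(N+1)
     = 12/(12*13) * (22^2/4 + 26.5^2/4 + 29.5^2/4) - 3*13
     = 0.076923 * 514.125 - 39
     = 0.548077.
Step 4: Ties present; correction factor C = 1 - 6/(12^3 - 12) = 0.996503. Corrected H = 0.548077 / 0.996503 = 0.550000.
Step 5: Under H0, H ~ chi^2(2); p-value = 0.759572.
Step 6: alpha = 0.1. fail to reject H0.

H = 0.5500, df = 2, p = 0.759572, fail to reject H0.


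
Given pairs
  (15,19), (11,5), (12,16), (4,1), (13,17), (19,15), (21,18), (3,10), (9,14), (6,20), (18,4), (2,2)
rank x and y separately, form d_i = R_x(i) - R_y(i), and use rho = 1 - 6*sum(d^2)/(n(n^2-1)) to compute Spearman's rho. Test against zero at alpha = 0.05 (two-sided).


Step 1: Rank x and y separately (midranks; no ties here).
rank(x): 15->9, 11->6, 12->7, 4->3, 13->8, 19->11, 21->12, 3->2, 9->5, 6->4, 18->10, 2->1
rank(y): 19->11, 5->4, 16->8, 1->1, 17->9, 15->7, 18->10, 10->5, 14->6, 20->12, 4->3, 2->2
Step 2: d_i = R_x(i) - R_y(i); compute d_i^2.
  (9-11)^2=4, (6-4)^2=4, (7-8)^2=1, (3-1)^2=4, (8-9)^2=1, (11-7)^2=16, (12-10)^2=4, (2-5)^2=9, (5-6)^2=1, (4-12)^2=64, (10-3)^2=49, (1-2)^2=1
sum(d^2) = 158.
Step 3: rho = 1 - 6*158 / (12*(12^2 - 1)) = 1 - 948/1716 = 0.447552.
Step 4: Under H0, t = rho * sqrt((n-2)/(1-rho^2)) = 1.5826 ~ t(10).
Step 5: Two-sided p-value from the t-distribution with 10 df = 0.144586.
Step 6: alpha = 0.05. fail to reject H0.

rho = 0.4476, p = 0.144586, fail to reject H0 at alpha = 0.05.


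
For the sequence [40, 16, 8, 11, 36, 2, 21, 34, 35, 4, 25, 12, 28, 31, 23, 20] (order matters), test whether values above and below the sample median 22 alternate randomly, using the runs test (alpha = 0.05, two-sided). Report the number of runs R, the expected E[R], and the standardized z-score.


Step 1: Compute median = 22; label A = above, B = below.
Labels in order: ABBBABBAABABAAAB  (n_A = 8, n_B = 8)
Step 2: Count runs R = 10.
Step 3: Under H0 (random ordering), E[R] = 2*n_A*n_B/(n_A+n_B) + 1 = 2*8*8/16 + 1 = 9.0000.
        Var[R] = 2*n_A*n_B*(2*n_A*n_B - n_A - n_B) / ((n_A+n_B)^2 * (n_A+n_B-1)) = 14336/3840 = 3.7333.
        SD[R] = 1.9322.
Step 4: Continuity-corrected z = (R - 0.5 - E[R]) / SD[R] = (10 - 0.5 - 9.0000) / 1.9322 = 0.2588.
Step 5: Two-sided p-value via normal approximation = 2*(1 - Phi(|z|)) = 0.795809.
Step 6: alpha = 0.05. fail to reject H0.

R = 10, z = 0.2588, p = 0.795809, fail to reject H0.


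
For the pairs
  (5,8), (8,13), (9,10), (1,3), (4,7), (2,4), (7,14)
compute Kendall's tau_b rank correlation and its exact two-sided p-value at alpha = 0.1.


Step 1: Enumerate the 21 unordered pairs (i,j) with i<j and classify each by sign(x_j-x_i) * sign(y_j-y_i).
  (1,2):dx=+3,dy=+5->C; (1,3):dx=+4,dy=+2->C; (1,4):dx=-4,dy=-5->C; (1,5):dx=-1,dy=-1->C
  (1,6):dx=-3,dy=-4->C; (1,7):dx=+2,dy=+6->C; (2,3):dx=+1,dy=-3->D; (2,4):dx=-7,dy=-10->C
  (2,5):dx=-4,dy=-6->C; (2,6):dx=-6,dy=-9->C; (2,7):dx=-1,dy=+1->D; (3,4):dx=-8,dy=-7->C
  (3,5):dx=-5,dy=-3->C; (3,6):dx=-7,dy=-6->C; (3,7):dx=-2,dy=+4->D; (4,5):dx=+3,dy=+4->C
  (4,6):dx=+1,dy=+1->C; (4,7):dx=+6,dy=+11->C; (5,6):dx=-2,dy=-3->C; (5,7):dx=+3,dy=+7->C
  (6,7):dx=+5,dy=+10->C
Step 2: C = 18, D = 3, total pairs = 21.
Step 3: tau = (C - D)/(n(n-1)/2) = (18 - 3)/21 = 0.714286.
Step 4: Exact two-sided p-value (enumerate n! = 5040 permutations of y under H0): p = 0.030159.
Step 5: alpha = 0.1. reject H0.

tau_b = 0.7143 (C=18, D=3), p = 0.030159, reject H0.


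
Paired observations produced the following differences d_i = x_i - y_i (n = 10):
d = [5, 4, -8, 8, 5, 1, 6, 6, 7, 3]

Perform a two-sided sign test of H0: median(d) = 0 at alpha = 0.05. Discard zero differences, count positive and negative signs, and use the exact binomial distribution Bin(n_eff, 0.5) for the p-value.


Step 1: Discard zero differences. Original n = 10; n_eff = number of nonzero differences = 10.
Nonzero differences (with sign): +5, +4, -8, +8, +5, +1, +6, +6, +7, +3
Step 2: Count signs: positive = 9, negative = 1.
Step 3: Under H0: P(positive) = 0.5, so the number of positives S ~ Bin(10, 0.5).
Step 4: Two-sided exact p-value = sum of Bin(10,0.5) probabilities at or below the observed probability = 0.021484.
Step 5: alpha = 0.05. reject H0.

n_eff = 10, pos = 9, neg = 1, p = 0.021484, reject H0.


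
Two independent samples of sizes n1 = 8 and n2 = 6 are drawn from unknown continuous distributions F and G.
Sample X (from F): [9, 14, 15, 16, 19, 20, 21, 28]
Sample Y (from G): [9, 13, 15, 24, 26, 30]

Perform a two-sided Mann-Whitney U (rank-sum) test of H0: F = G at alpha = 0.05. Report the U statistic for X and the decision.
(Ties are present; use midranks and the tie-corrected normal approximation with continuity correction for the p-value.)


Step 1: Combine and sort all 14 observations; assign midranks.
sorted (value, group): (9,X), (9,Y), (13,Y), (14,X), (15,X), (15,Y), (16,X), (19,X), (20,X), (21,X), (24,Y), (26,Y), (28,X), (30,Y)
ranks: 9->1.5, 9->1.5, 13->3, 14->4, 15->5.5, 15->5.5, 16->7, 19->8, 20->9, 21->10, 24->11, 26->12, 28->13, 30->14
Step 2: Rank sum for X: R1 = 1.5 + 4 + 5.5 + 7 + 8 + 9 + 10 + 13 = 58.
Step 3: U_X = R1 - n1(n1+1)/2 = 58 - 8*9/2 = 58 - 36 = 22.
       U_Y = n1*n2 - U_X = 48 - 22 = 26.
Step 4: Ties are present, so use the tie-corrected normal approximation (with continuity correction) for the p-value.
Step 5: p-value = 0.846116; compare to alpha = 0.05. fail to reject H0.

U_X = 22, p = 0.846116, fail to reject H0 at alpha = 0.05.


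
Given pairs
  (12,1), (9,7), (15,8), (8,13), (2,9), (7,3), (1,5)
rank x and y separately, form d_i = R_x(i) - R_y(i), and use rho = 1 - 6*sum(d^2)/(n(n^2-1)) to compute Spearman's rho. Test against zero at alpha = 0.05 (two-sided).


Step 1: Rank x and y separately (midranks; no ties here).
rank(x): 12->6, 9->5, 15->7, 8->4, 2->2, 7->3, 1->1
rank(y): 1->1, 7->4, 8->5, 13->7, 9->6, 3->2, 5->3
Step 2: d_i = R_x(i) - R_y(i); compute d_i^2.
  (6-1)^2=25, (5-4)^2=1, (7-5)^2=4, (4-7)^2=9, (2-6)^2=16, (3-2)^2=1, (1-3)^2=4
sum(d^2) = 60.
Step 3: rho = 1 - 6*60 / (7*(7^2 - 1)) = 1 - 360/336 = -0.071429.
Step 4: Under H0, t = rho * sqrt((n-2)/(1-rho^2)) = -0.1601 ~ t(5).
Step 5: Two-sided p-value from the t-distribution with 5 df = 0.879048.
Step 6: alpha = 0.05. fail to reject H0.

rho = -0.0714, p = 0.879048, fail to reject H0 at alpha = 0.05.


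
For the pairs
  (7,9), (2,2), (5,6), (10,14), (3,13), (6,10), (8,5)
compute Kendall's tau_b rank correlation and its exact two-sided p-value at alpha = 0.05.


Step 1: Enumerate the 21 unordered pairs (i,j) with i<j and classify each by sign(x_j-x_i) * sign(y_j-y_i).
  (1,2):dx=-5,dy=-7->C; (1,3):dx=-2,dy=-3->C; (1,4):dx=+3,dy=+5->C; (1,5):dx=-4,dy=+4->D
  (1,6):dx=-1,dy=+1->D; (1,7):dx=+1,dy=-4->D; (2,3):dx=+3,dy=+4->C; (2,4):dx=+8,dy=+12->C
  (2,5):dx=+1,dy=+11->C; (2,6):dx=+4,dy=+8->C; (2,7):dx=+6,dy=+3->C; (3,4):dx=+5,dy=+8->C
  (3,5):dx=-2,dy=+7->D; (3,6):dx=+1,dy=+4->C; (3,7):dx=+3,dy=-1->D; (4,5):dx=-7,dy=-1->C
  (4,6):dx=-4,dy=-4->C; (4,7):dx=-2,dy=-9->C; (5,6):dx=+3,dy=-3->D; (5,7):dx=+5,dy=-8->D
  (6,7):dx=+2,dy=-5->D
Step 2: C = 13, D = 8, total pairs = 21.
Step 3: tau = (C - D)/(n(n-1)/2) = (13 - 8)/21 = 0.238095.
Step 4: Exact two-sided p-value (enumerate n! = 5040 permutations of y under H0): p = 0.561905.
Step 5: alpha = 0.05. fail to reject H0.

tau_b = 0.2381 (C=13, D=8), p = 0.561905, fail to reject H0.


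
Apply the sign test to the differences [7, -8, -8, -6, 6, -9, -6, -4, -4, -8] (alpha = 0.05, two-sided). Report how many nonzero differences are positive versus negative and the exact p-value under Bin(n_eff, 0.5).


Step 1: Discard zero differences. Original n = 10; n_eff = number of nonzero differences = 10.
Nonzero differences (with sign): +7, -8, -8, -6, +6, -9, -6, -4, -4, -8
Step 2: Count signs: positive = 2, negative = 8.
Step 3: Under H0: P(positive) = 0.5, so the number of positives S ~ Bin(10, 0.5).
Step 4: Two-sided exact p-value = sum of Bin(10,0.5) probabilities at or below the observed probability = 0.109375.
Step 5: alpha = 0.05. fail to reject H0.

n_eff = 10, pos = 2, neg = 8, p = 0.109375, fail to reject H0.


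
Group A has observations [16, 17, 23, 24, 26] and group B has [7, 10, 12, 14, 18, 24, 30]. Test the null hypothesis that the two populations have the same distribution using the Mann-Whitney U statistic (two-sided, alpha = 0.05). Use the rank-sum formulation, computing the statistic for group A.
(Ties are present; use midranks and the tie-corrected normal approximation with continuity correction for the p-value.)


Step 1: Combine and sort all 12 observations; assign midranks.
sorted (value, group): (7,Y), (10,Y), (12,Y), (14,Y), (16,X), (17,X), (18,Y), (23,X), (24,X), (24,Y), (26,X), (30,Y)
ranks: 7->1, 10->2, 12->3, 14->4, 16->5, 17->6, 18->7, 23->8, 24->9.5, 24->9.5, 26->11, 30->12
Step 2: Rank sum for X: R1 = 5 + 6 + 8 + 9.5 + 11 = 39.5.
Step 3: U_X = R1 - n1(n1+1)/2 = 39.5 - 5*6/2 = 39.5 - 15 = 24.5.
       U_Y = n1*n2 - U_X = 35 - 24.5 = 10.5.
Step 4: Ties are present, so use the tie-corrected normal approximation (with continuity correction) for the p-value.
Step 5: p-value = 0.290307; compare to alpha = 0.05. fail to reject H0.

U_X = 24.5, p = 0.290307, fail to reject H0 at alpha = 0.05.


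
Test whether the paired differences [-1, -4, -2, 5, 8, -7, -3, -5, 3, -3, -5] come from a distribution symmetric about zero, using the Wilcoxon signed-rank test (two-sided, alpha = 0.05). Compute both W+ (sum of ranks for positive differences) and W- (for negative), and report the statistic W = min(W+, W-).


Step 1: Drop any zero differences (none here) and take |d_i|.
|d| = [1, 4, 2, 5, 8, 7, 3, 5, 3, 3, 5]
Step 2: Midrank |d_i| (ties get averaged ranks).
ranks: |1|->1, |4|->6, |2|->2, |5|->8, |8|->11, |7|->10, |3|->4, |5|->8, |3|->4, |3|->4, |5|->8
Step 3: Attach original signs; sum ranks with positive sign and with negative sign.
W+ = 8 + 11 + 4 = 23
W- = 1 + 6 + 2 + 10 + 4 + 8 + 4 + 8 = 43
(Check: W+ + W- = 66 should equal n(n+1)/2 = 66.)
Step 4: Test statistic W = min(W+, W-) = 23.
Step 5: Ties in |d|, so use the tie-corrected normal approximation.
        E[W] = n(n+1)/4 = 11*12/4 = 33.
        Tie groups: |d|=3 (t=3), |d|=5 (t=3); sum(t^3 - t) = 48.
        Var[W] = n(n+1)(2n+1)/24 - sum(t^3-t)/48 = 3036/24 - 48/48 = 125.5.
        z = (W - E[W]) / sqrt(Var[W]) = (23 - 33) / 11.2027 = -0.8926.
        Two-sided p = 2*Phi(z) = 0.372048.
Step 6: alpha = 0.05. fail to reject H0.

W+ = 23, W- = 43, W = min = 23, p = 0.372048, fail to reject H0.


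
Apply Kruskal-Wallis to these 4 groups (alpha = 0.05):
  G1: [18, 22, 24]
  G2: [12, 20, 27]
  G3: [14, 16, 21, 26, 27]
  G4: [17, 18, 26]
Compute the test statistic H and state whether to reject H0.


Step 1: Combine all N = 14 observations and assign midranks.
sorted (value, group, rank): (12,G2,1), (14,G3,2), (16,G3,3), (17,G4,4), (18,G1,5.5), (18,G4,5.5), (20,G2,7), (21,G3,8), (22,G1,9), (24,G1,10), (26,G3,11.5), (26,G4,11.5), (27,G2,13.5), (27,G3,13.5)
Step 2: Sum ranks within each group.
R_1 = 24.5 (n_1 = 3)
R_2 = 21.5 (n_2 = 3)
R_3 = 38 (n_3 = 5)
R_4 = 21 (n_4 = 3)
Step 3: H = 12/(N(N+1)) * sum(R_i^2/n_i) - 3(N+1)
     = 12/(14*15) * (24.5^2/3 + 21.5^2/3 + 38^2/5 + 21^2/3) - 3*15
     = 0.057143 * 789.967 - 45
     = 0.140952.
Step 4: Ties present; correction factor C = 1 - 18/(14^3 - 14) = 0.993407. Corrected H = 0.140952 / 0.993407 = 0.141888.
Step 5: Under H0, H ~ chi^2(3); p-value = 0.986375.
Step 6: alpha = 0.05. fail to reject H0.

H = 0.1419, df = 3, p = 0.986375, fail to reject H0.


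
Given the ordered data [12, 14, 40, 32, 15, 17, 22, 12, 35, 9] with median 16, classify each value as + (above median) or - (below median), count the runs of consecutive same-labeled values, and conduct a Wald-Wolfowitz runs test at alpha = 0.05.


Step 1: Compute median = 16; label A = above, B = below.
Labels in order: BBAABAABAB  (n_A = 5, n_B = 5)
Step 2: Count runs R = 7.
Step 3: Under H0 (random ordering), E[R] = 2*n_A*n_B/(n_A+n_B) + 1 = 2*5*5/10 + 1 = 6.0000.
        Var[R] = 2*n_A*n_B*(2*n_A*n_B - n_A - n_B) / ((n_A+n_B)^2 * (n_A+n_B-1)) = 2000/900 = 2.2222.
        SD[R] = 1.4907.
Step 4: Continuity-corrected z = (R - 0.5 - E[R]) / SD[R] = (7 - 0.5 - 6.0000) / 1.4907 = 0.3354.
Step 5: Two-sided p-value via normal approximation = 2*(1 - Phi(|z|)) = 0.737316.
Step 6: alpha = 0.05. fail to reject H0.

R = 7, z = 0.3354, p = 0.737316, fail to reject H0.


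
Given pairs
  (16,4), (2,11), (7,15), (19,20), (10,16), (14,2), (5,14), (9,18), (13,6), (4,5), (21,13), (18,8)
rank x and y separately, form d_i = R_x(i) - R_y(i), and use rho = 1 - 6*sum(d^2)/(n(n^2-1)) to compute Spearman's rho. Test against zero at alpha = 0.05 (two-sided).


Step 1: Rank x and y separately (midranks; no ties here).
rank(x): 16->9, 2->1, 7->4, 19->11, 10->6, 14->8, 5->3, 9->5, 13->7, 4->2, 21->12, 18->10
rank(y): 4->2, 11->6, 15->9, 20->12, 16->10, 2->1, 14->8, 18->11, 6->4, 5->3, 13->7, 8->5
Step 2: d_i = R_x(i) - R_y(i); compute d_i^2.
  (9-2)^2=49, (1-6)^2=25, (4-9)^2=25, (11-12)^2=1, (6-10)^2=16, (8-1)^2=49, (3-8)^2=25, (5-11)^2=36, (7-4)^2=9, (2-3)^2=1, (12-7)^2=25, (10-5)^2=25
sum(d^2) = 286.
Step 3: rho = 1 - 6*286 / (12*(12^2 - 1)) = 1 - 1716/1716 = 0.000000.
Step 4: Under H0, t = rho * sqrt((n-2)/(1-rho^2)) = 0.0000 ~ t(10).
Step 5: Two-sided p-value from the t-distribution with 10 df = 1.000000.
Step 6: alpha = 0.05. fail to reject H0.

rho = 0.0000, p = 1.000000, fail to reject H0 at alpha = 0.05.


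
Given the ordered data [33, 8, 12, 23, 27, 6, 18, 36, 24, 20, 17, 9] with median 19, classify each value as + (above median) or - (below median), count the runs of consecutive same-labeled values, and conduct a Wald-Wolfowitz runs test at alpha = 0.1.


Step 1: Compute median = 19; label A = above, B = below.
Labels in order: ABBAABBAAABB  (n_A = 6, n_B = 6)
Step 2: Count runs R = 6.
Step 3: Under H0 (random ordering), E[R] = 2*n_A*n_B/(n_A+n_B) + 1 = 2*6*6/12 + 1 = 7.0000.
        Var[R] = 2*n_A*n_B*(2*n_A*n_B - n_A - n_B) / ((n_A+n_B)^2 * (n_A+n_B-1)) = 4320/1584 = 2.7273.
        SD[R] = 1.6514.
Step 4: Continuity-corrected z = (R + 0.5 - E[R]) / SD[R] = (6 + 0.5 - 7.0000) / 1.6514 = -0.3028.
Step 5: Two-sided p-value via normal approximation = 2*(1 - Phi(|z|)) = 0.762069.
Step 6: alpha = 0.1. fail to reject H0.

R = 6, z = -0.3028, p = 0.762069, fail to reject H0.


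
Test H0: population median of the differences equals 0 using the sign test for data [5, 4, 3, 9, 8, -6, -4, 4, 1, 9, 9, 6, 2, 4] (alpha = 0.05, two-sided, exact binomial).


Step 1: Discard zero differences. Original n = 14; n_eff = number of nonzero differences = 14.
Nonzero differences (with sign): +5, +4, +3, +9, +8, -6, -4, +4, +1, +9, +9, +6, +2, +4
Step 2: Count signs: positive = 12, negative = 2.
Step 3: Under H0: P(positive) = 0.5, so the number of positives S ~ Bin(14, 0.5).
Step 4: Two-sided exact p-value = sum of Bin(14,0.5) probabilities at or below the observed probability = 0.012939.
Step 5: alpha = 0.05. reject H0.

n_eff = 14, pos = 12, neg = 2, p = 0.012939, reject H0.


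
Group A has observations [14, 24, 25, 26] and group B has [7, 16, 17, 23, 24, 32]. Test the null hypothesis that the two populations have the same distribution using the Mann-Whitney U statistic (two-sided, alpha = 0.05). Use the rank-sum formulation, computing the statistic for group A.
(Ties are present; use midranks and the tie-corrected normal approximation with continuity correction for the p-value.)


Step 1: Combine and sort all 10 observations; assign midranks.
sorted (value, group): (7,Y), (14,X), (16,Y), (17,Y), (23,Y), (24,X), (24,Y), (25,X), (26,X), (32,Y)
ranks: 7->1, 14->2, 16->3, 17->4, 23->5, 24->6.5, 24->6.5, 25->8, 26->9, 32->10
Step 2: Rank sum for X: R1 = 2 + 6.5 + 8 + 9 = 25.5.
Step 3: U_X = R1 - n1(n1+1)/2 = 25.5 - 4*5/2 = 25.5 - 10 = 15.5.
       U_Y = n1*n2 - U_X = 24 - 15.5 = 8.5.
Step 4: Ties are present, so use the tie-corrected normal approximation (with continuity correction) for the p-value.
Step 5: p-value = 0.521166; compare to alpha = 0.05. fail to reject H0.

U_X = 15.5, p = 0.521166, fail to reject H0 at alpha = 0.05.


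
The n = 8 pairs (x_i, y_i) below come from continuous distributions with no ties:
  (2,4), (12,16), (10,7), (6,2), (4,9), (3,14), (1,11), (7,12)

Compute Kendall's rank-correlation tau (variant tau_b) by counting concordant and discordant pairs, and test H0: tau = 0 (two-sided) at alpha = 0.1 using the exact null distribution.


Step 1: Enumerate the 28 unordered pairs (i,j) with i<j and classify each by sign(x_j-x_i) * sign(y_j-y_i).
  (1,2):dx=+10,dy=+12->C; (1,3):dx=+8,dy=+3->C; (1,4):dx=+4,dy=-2->D; (1,5):dx=+2,dy=+5->C
  (1,6):dx=+1,dy=+10->C; (1,7):dx=-1,dy=+7->D; (1,8):dx=+5,dy=+8->C; (2,3):dx=-2,dy=-9->C
  (2,4):dx=-6,dy=-14->C; (2,5):dx=-8,dy=-7->C; (2,6):dx=-9,dy=-2->C; (2,7):dx=-11,dy=-5->C
  (2,8):dx=-5,dy=-4->C; (3,4):dx=-4,dy=-5->C; (3,5):dx=-6,dy=+2->D; (3,6):dx=-7,dy=+7->D
  (3,7):dx=-9,dy=+4->D; (3,8):dx=-3,dy=+5->D; (4,5):dx=-2,dy=+7->D; (4,6):dx=-3,dy=+12->D
  (4,7):dx=-5,dy=+9->D; (4,8):dx=+1,dy=+10->C; (5,6):dx=-1,dy=+5->D; (5,7):dx=-3,dy=+2->D
  (5,8):dx=+3,dy=+3->C; (6,7):dx=-2,dy=-3->C; (6,8):dx=+4,dy=-2->D; (7,8):dx=+6,dy=+1->C
Step 2: C = 16, D = 12, total pairs = 28.
Step 3: tau = (C - D)/(n(n-1)/2) = (16 - 12)/28 = 0.142857.
Step 4: Exact two-sided p-value (enumerate n! = 40320 permutations of y under H0): p = 0.719544.
Step 5: alpha = 0.1. fail to reject H0.

tau_b = 0.1429 (C=16, D=12), p = 0.719544, fail to reject H0.


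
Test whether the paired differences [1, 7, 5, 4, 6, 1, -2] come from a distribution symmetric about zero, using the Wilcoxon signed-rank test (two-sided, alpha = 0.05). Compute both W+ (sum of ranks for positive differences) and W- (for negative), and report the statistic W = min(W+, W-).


Step 1: Drop any zero differences (none here) and take |d_i|.
|d| = [1, 7, 5, 4, 6, 1, 2]
Step 2: Midrank |d_i| (ties get averaged ranks).
ranks: |1|->1.5, |7|->7, |5|->5, |4|->4, |6|->6, |1|->1.5, |2|->3
Step 3: Attach original signs; sum ranks with positive sign and with negative sign.
W+ = 1.5 + 7 + 5 + 4 + 6 + 1.5 = 25
W- = 3 = 3
(Check: W+ + W- = 28 should equal n(n+1)/2 = 28.)
Step 4: Test statistic W = min(W+, W-) = 3.
Step 5: Ties in |d|, so use the tie-corrected normal approximation.
        E[W] = n(n+1)/4 = 7*8/4 = 14.
        Tie groups: |d|=1 (t=2); sum(t^3 - t) = 6.
        Var[W] = n(n+1)(2n+1)/24 - sum(t^3-t)/48 = 840/24 - 6/48 = 34.875.
        z = (W - E[W]) / sqrt(Var[W]) = (3 - 14) / 5.9055 = -1.8627.
        Two-sided p = 2*Phi(z) = 0.062509.
Step 6: alpha = 0.05. fail to reject H0.

W+ = 25, W- = 3, W = min = 3, p = 0.062509, fail to reject H0.


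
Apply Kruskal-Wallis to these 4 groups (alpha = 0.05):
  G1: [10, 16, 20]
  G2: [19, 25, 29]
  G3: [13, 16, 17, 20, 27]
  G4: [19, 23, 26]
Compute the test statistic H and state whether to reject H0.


Step 1: Combine all N = 14 observations and assign midranks.
sorted (value, group, rank): (10,G1,1), (13,G3,2), (16,G1,3.5), (16,G3,3.5), (17,G3,5), (19,G2,6.5), (19,G4,6.5), (20,G1,8.5), (20,G3,8.5), (23,G4,10), (25,G2,11), (26,G4,12), (27,G3,13), (29,G2,14)
Step 2: Sum ranks within each group.
R_1 = 13 (n_1 = 3)
R_2 = 31.5 (n_2 = 3)
R_3 = 32 (n_3 = 5)
R_4 = 28.5 (n_4 = 3)
Step 3: H = 12/(N(N+1)) * sum(R_i^2/n_i) - 3(N+1)
     = 12/(14*15) * (13^2/3 + 31.5^2/3 + 32^2/5 + 28.5^2/3) - 3*15
     = 0.057143 * 862.633 - 45
     = 4.293333.
Step 4: Ties present; correction factor C = 1 - 18/(14^3 - 14) = 0.993407. Corrected H = 4.293333 / 0.993407 = 4.321829.
Step 5: Under H0, H ~ chi^2(3); p-value = 0.228744.
Step 6: alpha = 0.05. fail to reject H0.

H = 4.3218, df = 3, p = 0.228744, fail to reject H0.


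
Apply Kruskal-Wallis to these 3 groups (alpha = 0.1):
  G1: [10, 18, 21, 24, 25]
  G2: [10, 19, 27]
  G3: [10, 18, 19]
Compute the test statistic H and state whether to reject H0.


Step 1: Combine all N = 11 observations and assign midranks.
sorted (value, group, rank): (10,G1,2), (10,G2,2), (10,G3,2), (18,G1,4.5), (18,G3,4.5), (19,G2,6.5), (19,G3,6.5), (21,G1,8), (24,G1,9), (25,G1,10), (27,G2,11)
Step 2: Sum ranks within each group.
R_1 = 33.5 (n_1 = 5)
R_2 = 19.5 (n_2 = 3)
R_3 = 13 (n_3 = 3)
Step 3: H = 12/(N(N+1)) * sum(R_i^2/n_i) - 3(N+1)
     = 12/(11*12) * (33.5^2/5 + 19.5^2/3 + 13^2/3) - 3*12
     = 0.090909 * 407.533 - 36
     = 1.048485.
Step 4: Ties present; correction factor C = 1 - 36/(11^3 - 11) = 0.972727. Corrected H = 1.048485 / 0.972727 = 1.077882.
Step 5: Under H0, H ~ chi^2(2); p-value = 0.583366.
Step 6: alpha = 0.1. fail to reject H0.

H = 1.0779, df = 2, p = 0.583366, fail to reject H0.


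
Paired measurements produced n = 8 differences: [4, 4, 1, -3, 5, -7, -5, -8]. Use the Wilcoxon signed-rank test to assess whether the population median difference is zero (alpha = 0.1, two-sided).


Step 1: Drop any zero differences (none here) and take |d_i|.
|d| = [4, 4, 1, 3, 5, 7, 5, 8]
Step 2: Midrank |d_i| (ties get averaged ranks).
ranks: |4|->3.5, |4|->3.5, |1|->1, |3|->2, |5|->5.5, |7|->7, |5|->5.5, |8|->8
Step 3: Attach original signs; sum ranks with positive sign and with negative sign.
W+ = 3.5 + 3.5 + 1 + 5.5 = 13.5
W- = 2 + 7 + 5.5 + 8 = 22.5
(Check: W+ + W- = 36 should equal n(n+1)/2 = 36.)
Step 4: Test statistic W = min(W+, W-) = 13.5.
Step 5: Ties in |d|, so use the tie-corrected normal approximation.
        E[W] = n(n+1)/4 = 8*9/4 = 18.
        Tie groups: |d|=4 (t=2), |d|=5 (t=2); sum(t^3 - t) = 12.
        Var[W] = n(n+1)(2n+1)/24 - sum(t^3-t)/48 = 1224/24 - 12/48 = 50.75.
        z = (W - E[W]) / sqrt(Var[W]) = (13.5 - 18) / 7.1239 = -0.6317.
        Two-sided p = 2*Phi(z) = 0.527599.
Step 6: alpha = 0.1. fail to reject H0.

W+ = 13.5, W- = 22.5, W = min = 13.5, p = 0.527599, fail to reject H0.


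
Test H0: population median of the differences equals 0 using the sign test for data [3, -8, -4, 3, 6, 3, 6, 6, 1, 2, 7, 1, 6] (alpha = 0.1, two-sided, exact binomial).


Step 1: Discard zero differences. Original n = 13; n_eff = number of nonzero differences = 13.
Nonzero differences (with sign): +3, -8, -4, +3, +6, +3, +6, +6, +1, +2, +7, +1, +6
Step 2: Count signs: positive = 11, negative = 2.
Step 3: Under H0: P(positive) = 0.5, so the number of positives S ~ Bin(13, 0.5).
Step 4: Two-sided exact p-value = sum of Bin(13,0.5) probabilities at or below the observed probability = 0.022461.
Step 5: alpha = 0.1. reject H0.

n_eff = 13, pos = 11, neg = 2, p = 0.022461, reject H0.


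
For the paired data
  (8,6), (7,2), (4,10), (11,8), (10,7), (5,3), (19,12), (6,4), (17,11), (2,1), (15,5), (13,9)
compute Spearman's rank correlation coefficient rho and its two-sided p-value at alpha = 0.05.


Step 1: Rank x and y separately (midranks; no ties here).
rank(x): 8->6, 7->5, 4->2, 11->8, 10->7, 5->3, 19->12, 6->4, 17->11, 2->1, 15->10, 13->9
rank(y): 6->6, 2->2, 10->10, 8->8, 7->7, 3->3, 12->12, 4->4, 11->11, 1->1, 5->5, 9->9
Step 2: d_i = R_x(i) - R_y(i); compute d_i^2.
  (6-6)^2=0, (5-2)^2=9, (2-10)^2=64, (8-8)^2=0, (7-7)^2=0, (3-3)^2=0, (12-12)^2=0, (4-4)^2=0, (11-11)^2=0, (1-1)^2=0, (10-5)^2=25, (9-9)^2=0
sum(d^2) = 98.
Step 3: rho = 1 - 6*98 / (12*(12^2 - 1)) = 1 - 588/1716 = 0.657343.
Step 4: Under H0, t = rho * sqrt((n-2)/(1-rho^2)) = 2.7584 ~ t(10).
Step 5: Two-sided p-value from the t-distribution with 10 df = 0.020185.
Step 6: alpha = 0.05. reject H0.

rho = 0.6573, p = 0.020185, reject H0 at alpha = 0.05.


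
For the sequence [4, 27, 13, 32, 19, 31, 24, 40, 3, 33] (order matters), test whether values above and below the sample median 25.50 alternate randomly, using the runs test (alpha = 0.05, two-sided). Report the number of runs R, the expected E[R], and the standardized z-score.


Step 1: Compute median = 25.50; label A = above, B = below.
Labels in order: BABABABABA  (n_A = 5, n_B = 5)
Step 2: Count runs R = 10.
Step 3: Under H0 (random ordering), E[R] = 2*n_A*n_B/(n_A+n_B) + 1 = 2*5*5/10 + 1 = 6.0000.
        Var[R] = 2*n_A*n_B*(2*n_A*n_B - n_A - n_B) / ((n_A+n_B)^2 * (n_A+n_B-1)) = 2000/900 = 2.2222.
        SD[R] = 1.4907.
Step 4: Continuity-corrected z = (R - 0.5 - E[R]) / SD[R] = (10 - 0.5 - 6.0000) / 1.4907 = 2.3479.
Step 5: Two-sided p-value via normal approximation = 2*(1 - Phi(|z|)) = 0.018881.
Step 6: alpha = 0.05. reject H0.

R = 10, z = 2.3479, p = 0.018881, reject H0.


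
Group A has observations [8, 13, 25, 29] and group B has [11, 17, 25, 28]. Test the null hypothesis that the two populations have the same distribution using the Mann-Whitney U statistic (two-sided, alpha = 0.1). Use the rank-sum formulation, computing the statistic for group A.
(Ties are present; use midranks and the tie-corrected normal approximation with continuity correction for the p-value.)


Step 1: Combine and sort all 8 observations; assign midranks.
sorted (value, group): (8,X), (11,Y), (13,X), (17,Y), (25,X), (25,Y), (28,Y), (29,X)
ranks: 8->1, 11->2, 13->3, 17->4, 25->5.5, 25->5.5, 28->7, 29->8
Step 2: Rank sum for X: R1 = 1 + 3 + 5.5 + 8 = 17.5.
Step 3: U_X = R1 - n1(n1+1)/2 = 17.5 - 4*5/2 = 17.5 - 10 = 7.5.
       U_Y = n1*n2 - U_X = 16 - 7.5 = 8.5.
Step 4: Ties are present, so use the tie-corrected normal approximation (with continuity correction) for the p-value.
Step 5: p-value = 1.000000; compare to alpha = 0.1. fail to reject H0.

U_X = 7.5, p = 1.000000, fail to reject H0 at alpha = 0.1.


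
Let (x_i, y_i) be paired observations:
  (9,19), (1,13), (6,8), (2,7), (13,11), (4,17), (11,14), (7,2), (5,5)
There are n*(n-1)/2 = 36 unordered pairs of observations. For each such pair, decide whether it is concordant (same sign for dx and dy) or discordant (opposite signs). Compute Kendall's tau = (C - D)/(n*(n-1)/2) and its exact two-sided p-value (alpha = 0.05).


Step 1: Enumerate the 36 unordered pairs (i,j) with i<j and classify each by sign(x_j-x_i) * sign(y_j-y_i).
  (1,2):dx=-8,dy=-6->C; (1,3):dx=-3,dy=-11->C; (1,4):dx=-7,dy=-12->C; (1,5):dx=+4,dy=-8->D
  (1,6):dx=-5,dy=-2->C; (1,7):dx=+2,dy=-5->D; (1,8):dx=-2,dy=-17->C; (1,9):dx=-4,dy=-14->C
  (2,3):dx=+5,dy=-5->D; (2,4):dx=+1,dy=-6->D; (2,5):dx=+12,dy=-2->D; (2,6):dx=+3,dy=+4->C
  (2,7):dx=+10,dy=+1->C; (2,8):dx=+6,dy=-11->D; (2,9):dx=+4,dy=-8->D; (3,4):dx=-4,dy=-1->C
  (3,5):dx=+7,dy=+3->C; (3,6):dx=-2,dy=+9->D; (3,7):dx=+5,dy=+6->C; (3,8):dx=+1,dy=-6->D
  (3,9):dx=-1,dy=-3->C; (4,5):dx=+11,dy=+4->C; (4,6):dx=+2,dy=+10->C; (4,7):dx=+9,dy=+7->C
  (4,8):dx=+5,dy=-5->D; (4,9):dx=+3,dy=-2->D; (5,6):dx=-9,dy=+6->D; (5,7):dx=-2,dy=+3->D
  (5,8):dx=-6,dy=-9->C; (5,9):dx=-8,dy=-6->C; (6,7):dx=+7,dy=-3->D; (6,8):dx=+3,dy=-15->D
  (6,9):dx=+1,dy=-12->D; (7,8):dx=-4,dy=-12->C; (7,9):dx=-6,dy=-9->C; (8,9):dx=-2,dy=+3->D
Step 2: C = 19, D = 17, total pairs = 36.
Step 3: tau = (C - D)/(n(n-1)/2) = (19 - 17)/36 = 0.055556.
Step 4: Exact two-sided p-value (enumerate n! = 362880 permutations of y under H0): p = 0.919455.
Step 5: alpha = 0.05. fail to reject H0.

tau_b = 0.0556 (C=19, D=17), p = 0.919455, fail to reject H0.


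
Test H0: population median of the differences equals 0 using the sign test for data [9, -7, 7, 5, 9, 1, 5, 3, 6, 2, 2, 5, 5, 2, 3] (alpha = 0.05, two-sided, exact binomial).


Step 1: Discard zero differences. Original n = 15; n_eff = number of nonzero differences = 15.
Nonzero differences (with sign): +9, -7, +7, +5, +9, +1, +5, +3, +6, +2, +2, +5, +5, +2, +3
Step 2: Count signs: positive = 14, negative = 1.
Step 3: Under H0: P(positive) = 0.5, so the number of positives S ~ Bin(15, 0.5).
Step 4: Two-sided exact p-value = sum of Bin(15,0.5) probabilities at or below the observed probability = 0.000977.
Step 5: alpha = 0.05. reject H0.

n_eff = 15, pos = 14, neg = 1, p = 0.000977, reject H0.


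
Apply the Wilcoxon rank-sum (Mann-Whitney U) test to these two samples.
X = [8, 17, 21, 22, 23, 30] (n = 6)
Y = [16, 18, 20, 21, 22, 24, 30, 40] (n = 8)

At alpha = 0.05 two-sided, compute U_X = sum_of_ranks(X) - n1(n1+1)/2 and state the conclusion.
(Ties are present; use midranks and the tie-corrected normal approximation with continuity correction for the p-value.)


Step 1: Combine and sort all 14 observations; assign midranks.
sorted (value, group): (8,X), (16,Y), (17,X), (18,Y), (20,Y), (21,X), (21,Y), (22,X), (22,Y), (23,X), (24,Y), (30,X), (30,Y), (40,Y)
ranks: 8->1, 16->2, 17->3, 18->4, 20->5, 21->6.5, 21->6.5, 22->8.5, 22->8.5, 23->10, 24->11, 30->12.5, 30->12.5, 40->14
Step 2: Rank sum for X: R1 = 1 + 3 + 6.5 + 8.5 + 10 + 12.5 = 41.5.
Step 3: U_X = R1 - n1(n1+1)/2 = 41.5 - 6*7/2 = 41.5 - 21 = 20.5.
       U_Y = n1*n2 - U_X = 48 - 20.5 = 27.5.
Step 4: Ties are present, so use the tie-corrected normal approximation (with continuity correction) for the p-value.
Step 5: p-value = 0.697586; compare to alpha = 0.05. fail to reject H0.

U_X = 20.5, p = 0.697586, fail to reject H0 at alpha = 0.05.


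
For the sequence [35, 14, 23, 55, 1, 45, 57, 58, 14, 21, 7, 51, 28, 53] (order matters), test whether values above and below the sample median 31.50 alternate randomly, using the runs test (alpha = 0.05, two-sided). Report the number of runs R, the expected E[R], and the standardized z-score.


Step 1: Compute median = 31.50; label A = above, B = below.
Labels in order: ABBABAAABBBABA  (n_A = 7, n_B = 7)
Step 2: Count runs R = 9.
Step 3: Under H0 (random ordering), E[R] = 2*n_A*n_B/(n_A+n_B) + 1 = 2*7*7/14 + 1 = 8.0000.
        Var[R] = 2*n_A*n_B*(2*n_A*n_B - n_A - n_B) / ((n_A+n_B)^2 * (n_A+n_B-1)) = 8232/2548 = 3.2308.
        SD[R] = 1.7974.
Step 4: Continuity-corrected z = (R - 0.5 - E[R]) / SD[R] = (9 - 0.5 - 8.0000) / 1.7974 = 0.2782.
Step 5: Two-sided p-value via normal approximation = 2*(1 - Phi(|z|)) = 0.780879.
Step 6: alpha = 0.05. fail to reject H0.

R = 9, z = 0.2782, p = 0.780879, fail to reject H0.
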